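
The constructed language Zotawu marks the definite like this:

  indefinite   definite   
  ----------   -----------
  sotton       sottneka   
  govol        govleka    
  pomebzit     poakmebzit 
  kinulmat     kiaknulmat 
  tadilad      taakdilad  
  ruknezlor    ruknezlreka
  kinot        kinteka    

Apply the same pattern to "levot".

levteka

kinot and kinulmat both end in -t yet inflect differently (kinteka, kiaknulmat), so the final letter is not what conditions the rule; the last vowel is.
"levot" has last vowel 'o'. The stems whose last vowel is 'o' (ruknezlor → ruknezlreka, govol → govleka, sotton → sottneka) delete the last vowel and add -eka.
The other pattern: stems whose last vowel is 'a' or 'i' insert -ak- after the first vowel.
So levot → levteka.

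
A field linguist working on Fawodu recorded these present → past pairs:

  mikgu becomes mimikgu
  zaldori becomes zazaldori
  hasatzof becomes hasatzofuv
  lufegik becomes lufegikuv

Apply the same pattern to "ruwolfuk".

ruwolfukuv

zaldori and lufegik both have last vowel 'i' yet inflect differently (zazaldori, lufegikuv), so the last vowel is not what conditions the rule; whether the stem ends in a vowel or a consonant is.
"ruwolfuk" ends in a consonant. The stems ending in a consonant (hasatzof → hasatzofuv, lufegik → lufegikuv) add -uv.
The other pattern: stems ending in a vowel repeat the first consonant+vowel as a prefix.
So ruwolfuk → ruwolfukuv.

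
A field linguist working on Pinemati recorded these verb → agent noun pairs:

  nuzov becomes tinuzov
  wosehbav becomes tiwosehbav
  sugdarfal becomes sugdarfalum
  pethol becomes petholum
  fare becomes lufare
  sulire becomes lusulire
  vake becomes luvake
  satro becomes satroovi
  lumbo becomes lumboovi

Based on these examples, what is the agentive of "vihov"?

wosehbav and sugdarfal both have last vowel 'a' yet inflect differently (tiwosehbav, sugdarfalum), so the last vowel is not what conditions the rule; the final letter is.
"vihov" ends in -v. The stems ending in -v (nuzov → tinuzov, wosehbav → tiwosehbav) add the prefix ti-.
The other patterns: stems ending in -l add -um; stems ending in -e add the prefix lu-; stems ending in -o add -ovi.
So vihov → tivihov.

tivihov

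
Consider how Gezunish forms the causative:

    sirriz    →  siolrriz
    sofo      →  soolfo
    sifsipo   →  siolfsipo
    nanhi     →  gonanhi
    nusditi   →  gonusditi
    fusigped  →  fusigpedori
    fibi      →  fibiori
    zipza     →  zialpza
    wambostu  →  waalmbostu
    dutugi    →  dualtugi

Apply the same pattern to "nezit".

nanhi and fibi both end in -i yet inflect differently (gonanhi, fibiori), so the final letter is not what conditions the rule; the first letter is.
"nezit" begins with n-. The stems beginning with n- (nanhi → gonanhi, nusditi → gonusditi) add the prefix go-.
So nezit → gonezit.

gonezit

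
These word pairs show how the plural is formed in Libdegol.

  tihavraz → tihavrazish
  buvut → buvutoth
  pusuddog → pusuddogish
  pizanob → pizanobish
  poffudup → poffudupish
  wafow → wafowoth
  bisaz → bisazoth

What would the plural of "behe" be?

"behe" begins with b-. The stems beginning with b- (bisaz → bisazoth, buvut → buvutoth) add -oth.
The other pattern: stems beginning with p- or t- add -ish.
So behe → beheoth.

beheoth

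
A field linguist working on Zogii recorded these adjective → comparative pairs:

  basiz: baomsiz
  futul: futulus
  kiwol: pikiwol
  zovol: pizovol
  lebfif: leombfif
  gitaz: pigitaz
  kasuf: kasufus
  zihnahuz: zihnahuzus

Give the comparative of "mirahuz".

zihnahuz and basiz both end in -z yet inflect differently (zihnahuzus, baomsiz), so the final letter is not what conditions the rule; the last vowel is.
"mirahuz" has last vowel 'u'. The stems whose last vowel is 'u' (zihnahuz → zihnahuzus, kasuf → kasufus, futul → futulus) add -us.
So mirahuz → mirahuzus.

mirahuzus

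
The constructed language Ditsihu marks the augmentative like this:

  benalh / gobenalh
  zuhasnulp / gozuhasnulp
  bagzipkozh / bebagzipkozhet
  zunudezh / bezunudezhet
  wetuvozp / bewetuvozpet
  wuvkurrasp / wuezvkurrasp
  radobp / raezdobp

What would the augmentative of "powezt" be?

bepoweztet

benalh and bagzipkozh both end in -h yet inflect differently (gobenalh, bebagzipkozhet), so the final letter is not what conditions the rule; the second-to-last letter is.
"powezt" has second-to-last letter 'z'. The stems whose second-to-last letter is 'z' (bagzipkozh → bebagzipkozhet, zunudezh → bezunudezhet, wetuvozp → bewetuvozpet) add be- … -et around the stem.
The other patterns: stems whose second-to-last letter is 'l' add the prefix go-; stems whose second-to-last letter is 'b' or 's' insert -ez- after the first vowel.
So powezt → bepoweztet.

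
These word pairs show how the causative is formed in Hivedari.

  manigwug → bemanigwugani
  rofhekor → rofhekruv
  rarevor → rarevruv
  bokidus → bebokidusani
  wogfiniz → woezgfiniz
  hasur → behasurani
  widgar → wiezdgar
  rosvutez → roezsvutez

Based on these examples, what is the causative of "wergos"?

wergsuv

rarevor and hasur both end in -r yet inflect differently (rarevruv, behasurani), so the final letter is not what conditions the rule; the last vowel is.
"wergos" has last vowel 'o'. The stems whose last vowel is 'o' (rarevor → rarevruv, rofhekor → rofhekruv) delete the last vowel and add -uv.
So wergos → wergsuv.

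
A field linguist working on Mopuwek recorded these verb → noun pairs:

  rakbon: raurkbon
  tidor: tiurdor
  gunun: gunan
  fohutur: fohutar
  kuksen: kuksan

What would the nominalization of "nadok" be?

rakbon and gunun both end in -n yet inflect differently (raurkbon, gunan), so the final letter is not what conditions the rule; the last vowel is.
"nadok" has last vowel 'o'. The stems whose last vowel is 'o' (rakbon → raurkbon, tidor → tiurdor) insert -ur- after the first vowel.
So nadok → naurdok.

naurdok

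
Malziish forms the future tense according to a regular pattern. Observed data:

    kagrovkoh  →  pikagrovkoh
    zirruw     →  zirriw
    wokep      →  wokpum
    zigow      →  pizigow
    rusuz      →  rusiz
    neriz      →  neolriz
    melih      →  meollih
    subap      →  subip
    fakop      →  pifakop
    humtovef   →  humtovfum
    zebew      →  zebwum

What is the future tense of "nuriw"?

"nuriw" has last vowel 'i'. The stems whose last vowel is 'i' (neriz → neolriz, melih → meollih) insert -ol- after the first vowel.
So nuriw → nuolriw.

nuolriw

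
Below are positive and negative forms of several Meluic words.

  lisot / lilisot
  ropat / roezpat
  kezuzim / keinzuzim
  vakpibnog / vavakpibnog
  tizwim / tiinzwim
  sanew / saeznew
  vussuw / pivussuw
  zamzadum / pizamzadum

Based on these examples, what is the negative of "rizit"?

sanew and vussuw both end in -w yet inflect differently (saeznew, pivussuw), so the final letter is not what conditions the rule; the last vowel is.
"rizit" has last vowel 'i'. The stems whose last vowel is 'i' (kezuzim → keinzuzim, tizwim → tiinzwim) insert -in- after the first vowel.
So rizit → riinzit.

riinzit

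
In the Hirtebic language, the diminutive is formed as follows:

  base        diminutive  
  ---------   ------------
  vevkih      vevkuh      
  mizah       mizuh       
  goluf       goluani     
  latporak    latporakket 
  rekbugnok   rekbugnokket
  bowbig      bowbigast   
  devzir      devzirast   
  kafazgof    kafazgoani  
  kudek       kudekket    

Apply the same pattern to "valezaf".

valezaani

mizah and latporak both have last vowel 'a' yet inflect differently (mizuh, latporakket), so the last vowel is not what conditions the rule; the final letter is.
"valezaf" ends in -f. The stems ending in -f (goluf → goluani, kafazgof → kafazgoani) drop the final letter and add -ani.
So valezaf → valezaani.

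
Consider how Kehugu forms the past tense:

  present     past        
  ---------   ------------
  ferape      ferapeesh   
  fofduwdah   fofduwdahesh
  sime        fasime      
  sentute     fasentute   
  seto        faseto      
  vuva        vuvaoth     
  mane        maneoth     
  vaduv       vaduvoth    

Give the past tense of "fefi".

fefiesh

ferape and sime both end in -e yet inflect differently (ferapeesh, fasime), so the final letter is not what conditions the rule; the first letter is.
"fefi" begins with f-. The stems beginning with f- (ferape → ferapeesh, fofduwdah → fofduwdahesh) add -esh.
So fefi → fefiesh.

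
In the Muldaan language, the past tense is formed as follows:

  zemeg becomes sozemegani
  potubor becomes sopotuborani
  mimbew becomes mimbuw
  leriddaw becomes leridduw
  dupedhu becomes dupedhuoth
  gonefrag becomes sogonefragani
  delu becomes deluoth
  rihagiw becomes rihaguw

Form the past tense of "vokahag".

leriddaw and gonefrag both have last vowel 'a' yet inflect differently (leridduw, sogonefragani), so the last vowel is not what conditions the rule; the final letter is.
"vokahag" ends in -g. The stems ending in -g (gonefrag → sogonefragani, zemeg → sozemegani) add so- … -ani around the stem.
So vokahag → sovokahagani.

sovokahagani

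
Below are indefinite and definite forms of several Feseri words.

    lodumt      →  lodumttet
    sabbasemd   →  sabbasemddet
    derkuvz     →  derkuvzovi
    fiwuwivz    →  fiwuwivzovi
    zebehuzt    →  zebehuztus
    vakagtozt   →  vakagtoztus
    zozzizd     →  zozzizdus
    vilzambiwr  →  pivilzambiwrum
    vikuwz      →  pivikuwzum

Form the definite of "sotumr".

lodumt and zebehuzt both end in -t yet inflect differently (lodumttet, zebehuztus), so the final letter is not what conditions the rule; the second-to-last letter is.
"sotumr" has second-to-last letter 'm'. The stems whose second-to-last letter is 'm' (lodumt → lodumttet, sabbasemd → sabbasemddet) double the final consonant and add -et.
The other patterns: stems whose second-to-last letter is 'v' add -ovi; stems whose second-to-last letter is 'z' add -us; stems whose second-to-last letter is 'w' add pi- … -um around the stem.
So sotumr → sotumrret.

sotumrret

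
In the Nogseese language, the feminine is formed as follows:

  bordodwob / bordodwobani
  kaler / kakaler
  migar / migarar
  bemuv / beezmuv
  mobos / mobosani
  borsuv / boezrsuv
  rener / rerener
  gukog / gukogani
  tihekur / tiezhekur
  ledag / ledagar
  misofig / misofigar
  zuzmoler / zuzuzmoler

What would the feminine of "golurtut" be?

goezlurtut

"golurtut" has last vowel 'u'. The stems whose last vowel is 'u' (borsuv → boezrsuv, tihekur → tiezhekur, bemuv → beezmuv) insert -ez- after the first vowel.
The other patterns: stems whose last vowel is 'o' add -ani; stems whose last vowel is 'e' repeat the first consonant+vowel as a prefix; stems whose last vowel is 'a' or 'i' add -ar.
So golurtut → goezlurtut.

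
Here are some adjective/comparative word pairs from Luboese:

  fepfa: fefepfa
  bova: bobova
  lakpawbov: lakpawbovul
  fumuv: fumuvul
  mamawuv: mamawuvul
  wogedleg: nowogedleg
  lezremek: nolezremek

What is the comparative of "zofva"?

zozofva

fepfa and fumuv both begin with f- yet inflect differently (fefepfa, fumuvul), so the first letter is not what conditions the rule; the final letter is.
"zofva" ends in -a. The stems ending in -a (fepfa → fefepfa, bova → bobova) repeat the first consonant+vowel as a prefix.
The other patterns: stems ending in -v add -ul; stems ending in -g or -k add the prefix no-.
So zofva → zozofva.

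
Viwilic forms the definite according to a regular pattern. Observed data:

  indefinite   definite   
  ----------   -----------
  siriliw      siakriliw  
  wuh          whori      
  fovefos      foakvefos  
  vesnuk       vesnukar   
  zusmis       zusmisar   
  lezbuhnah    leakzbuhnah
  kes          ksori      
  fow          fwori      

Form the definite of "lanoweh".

kes and zusmis both end in -s yet inflect differently (ksori, zusmisar), so the final letter is not what conditions the rule; the number of vowels is.
"lanoweh" has 3 vowels. The stems with 3 vowels (lezbuhnah → leakzbuhnah, fovefos → foakvefos, siriliw → siakriliw) insert -ak- after the first vowel.
The other patterns: stems with 1 vowel delete the last vowel and add -ori; stems with 2 vowels add -ar.
So lanoweh → laaknoweh.

laaknoweh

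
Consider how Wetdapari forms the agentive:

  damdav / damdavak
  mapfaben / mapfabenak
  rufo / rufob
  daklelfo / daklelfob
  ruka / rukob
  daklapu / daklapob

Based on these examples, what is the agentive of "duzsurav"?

duzsuravak

"duzsurav" ends in a consonant. The stems ending in a consonant (damdav → damdavak, mapfaben → mapfabenak) add -ak.
The other pattern: stems ending in a vowel drop the final letter and add -ob.
So duzsurav → duzsuravak.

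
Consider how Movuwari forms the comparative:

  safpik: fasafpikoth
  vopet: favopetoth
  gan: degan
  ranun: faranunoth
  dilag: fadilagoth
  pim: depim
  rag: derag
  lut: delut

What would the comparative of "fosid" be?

"fosid" has 2 vowels. The stems with 2 vowels (ranun → faranunoth, safpik → fasafpikoth, dilag → fadilagoth) add fa- … -oth around the stem.
The other pattern: stems with 1 vowel add the prefix de-.
So fosid → fafosidoth.

fafosidoth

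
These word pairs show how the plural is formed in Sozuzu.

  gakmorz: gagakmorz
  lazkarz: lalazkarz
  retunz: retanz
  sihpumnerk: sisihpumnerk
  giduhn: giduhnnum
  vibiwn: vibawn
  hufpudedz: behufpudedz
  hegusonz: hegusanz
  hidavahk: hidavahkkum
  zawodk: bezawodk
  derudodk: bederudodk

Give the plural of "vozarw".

vovozarw

derudodk and hidavahk both end in -k yet inflect differently (bederudodk, hidavahkkum), so the final letter is not what conditions the rule; the second-to-last letter is.
"vozarw" has second-to-last letter 'r'. The stems whose second-to-last letter is 'r' (sihpumnerk → sisihpumnerk, gakmorz → gagakmorz, lazkarz → lalazkarz) repeat the first consonant+vowel as a prefix.
The other patterns: stems whose second-to-last letter is 'd' add the prefix be-; stems whose second-to-last letter is 'h' double the final consonant and add -um; stems whose second-to-last letter is 'n' or 'w' change the last vowel to 'a'.
So vozarw → vovozarw.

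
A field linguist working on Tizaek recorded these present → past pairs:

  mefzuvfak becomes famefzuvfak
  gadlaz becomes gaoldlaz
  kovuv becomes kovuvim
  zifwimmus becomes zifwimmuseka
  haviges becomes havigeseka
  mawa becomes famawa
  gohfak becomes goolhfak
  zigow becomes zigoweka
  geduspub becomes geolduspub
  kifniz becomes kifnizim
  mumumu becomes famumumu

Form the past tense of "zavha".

zavhaeka

kifniz and gadlaz both end in -z yet inflect differently (kifnizim, gaoldlaz), so the final letter is not what conditions the rule; the first letter is.
"zavha" begins with z-. The stems beginning with z- (zigow → zigoweka, zifwimmus → zifwimmuseka) add -eka.
The other patterns: stems beginning with k- add -im; stems beginning with m- add the prefix fa-; stems beginning with g- insert -ol- after the first vowel.
So zavha → zavhaeka.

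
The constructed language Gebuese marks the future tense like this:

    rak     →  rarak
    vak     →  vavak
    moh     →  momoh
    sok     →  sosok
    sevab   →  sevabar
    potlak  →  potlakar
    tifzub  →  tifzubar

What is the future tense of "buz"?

bubuz

rak and potlak both end in -k yet inflect differently (rarak, potlakar), so the final letter is not what conditions the rule; the number of vowels is.
"buz" has 1 vowel. The stems with 1 vowel (rak → rarak, vak → vavak, moh → momoh) repeat the first consonant+vowel as a prefix.
The other pattern: stems with 2 vowels add -ar.
So buz → bubuz.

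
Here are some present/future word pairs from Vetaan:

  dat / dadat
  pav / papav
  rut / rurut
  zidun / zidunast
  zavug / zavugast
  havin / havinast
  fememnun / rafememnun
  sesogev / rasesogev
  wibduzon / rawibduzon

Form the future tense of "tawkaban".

"tawkaban" has 3 vowels. The stems with 3 vowels (fememnun → rafememnun, sesogev → rasesogev, wibduzon → rawibduzon) add the prefix ra-.
The other patterns: stems with 1 vowel repeat the first consonant+vowel as a prefix; stems with 2 vowels add -ast.
So tawkaban → ratawkaban.

ratawkaban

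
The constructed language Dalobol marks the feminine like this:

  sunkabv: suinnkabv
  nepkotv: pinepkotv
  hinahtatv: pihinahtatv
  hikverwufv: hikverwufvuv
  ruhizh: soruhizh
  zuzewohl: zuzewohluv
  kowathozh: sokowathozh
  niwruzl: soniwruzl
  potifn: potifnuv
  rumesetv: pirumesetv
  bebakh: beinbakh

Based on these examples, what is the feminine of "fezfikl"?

feinzfikl

zuzewohl and niwruzl both end in -l yet inflect differently (zuzewohluv, soniwruzl), so the final letter is not what conditions the rule; the second-to-last letter is.
"fezfikl" has second-to-last letter 'k'. The one such stem in the data (bebakh → beinbakh) inserts -in- after the first vowel (as does sunkabv), so the same rule applies.
The other patterns: stems whose second-to-last letter is 'f' or 'h' add -uv; stems whose second-to-last letter is 'z' add the prefix so-; stems whose second-to-last letter is 't' add the prefix pi-.
So fezfikl → feinzfikl.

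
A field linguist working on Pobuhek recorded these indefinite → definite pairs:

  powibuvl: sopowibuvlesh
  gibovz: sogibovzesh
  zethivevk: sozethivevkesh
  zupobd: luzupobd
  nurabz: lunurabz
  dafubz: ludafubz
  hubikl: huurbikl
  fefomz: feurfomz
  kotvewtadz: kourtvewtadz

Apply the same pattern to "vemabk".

luvemabk

gibovz and nurabz both end in -z yet inflect differently (sogibovzesh, lunurabz), so the final letter is not what conditions the rule; the second-to-last letter is.
"vemabk" has second-to-last letter 'b'. The stems whose second-to-last letter is 'b' (zupobd → luzupobd, nurabz → lunurabz, dafubz → ludafubz) add the prefix lu-.
The other patterns: stems whose second-to-last letter is 'v' add so- … -esh around the stem; stems whose second-to-last letter is 'd', 'k' or 'm' insert -ur- after the first vowel.
So vemabk → luvemabk.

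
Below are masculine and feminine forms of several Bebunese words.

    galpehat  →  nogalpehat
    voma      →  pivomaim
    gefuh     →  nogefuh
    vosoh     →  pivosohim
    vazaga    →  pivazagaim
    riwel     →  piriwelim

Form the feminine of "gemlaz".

gefuh and vosoh both end in -h yet inflect differently (nogefuh, pivosohim), so the final letter is not what conditions the rule; the first letter is.
"gemlaz" begins with g-. The stems beginning with g- (gefuh → nogefuh, galpehat → nogalpehat) add the prefix no-.
The other pattern: stems beginning with r- or v- add pi- … -im around the stem.
So gemlaz → nogemlaz.

nogemlaz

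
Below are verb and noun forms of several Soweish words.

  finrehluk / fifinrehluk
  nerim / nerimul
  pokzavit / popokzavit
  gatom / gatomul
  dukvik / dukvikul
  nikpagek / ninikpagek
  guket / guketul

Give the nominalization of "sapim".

pokzavit and guket both end in -t yet inflect differently (popokzavit, guketul), so the final letter is not what conditions the rule; the number of vowels is.
"sapim" has 2 vowels. The stems with 2 vowels (gatom → gatomul, guket → guketul, dukvik → dukvikul) add -ul.
So sapim → sapimul.

sapimul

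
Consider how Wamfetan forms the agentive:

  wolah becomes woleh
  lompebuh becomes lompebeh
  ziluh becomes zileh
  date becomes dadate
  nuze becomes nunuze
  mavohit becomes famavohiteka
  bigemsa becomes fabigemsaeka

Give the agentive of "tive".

titive

wolah and bigemsa both have last vowel 'a' yet inflect differently (woleh, fabigemsaeka), so the last vowel is not what conditions the rule; the final letter is.
"tive" ends in -e. The stems ending in -e (date → dadate, nuze → nunuze) repeat the first consonant+vowel as a prefix.
So tive → titive.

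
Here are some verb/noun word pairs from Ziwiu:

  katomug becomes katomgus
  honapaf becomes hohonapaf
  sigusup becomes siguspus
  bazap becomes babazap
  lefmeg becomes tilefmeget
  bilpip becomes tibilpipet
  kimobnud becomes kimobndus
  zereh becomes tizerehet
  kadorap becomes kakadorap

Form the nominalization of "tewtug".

"tewtug" has last vowel 'u'. The stems whose last vowel is 'u' (sigusup → siguspus, katomug → katomgus, kimobnud → kimobndus) delete the last vowel and add -us.
So tewtug → tewtgus.

tewtgus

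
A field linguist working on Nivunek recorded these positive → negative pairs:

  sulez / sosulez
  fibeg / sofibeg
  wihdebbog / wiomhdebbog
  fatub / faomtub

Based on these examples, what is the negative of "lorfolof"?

"lorfolof" has last vowel 'o'. The one such stem in the data (wihdebbog → wiomhdebbog) inserts -om- after the first vowel (as does fatub), so the same rule applies.
The other pattern: stems whose last vowel is 'e' add the prefix so-.
So lorfolof → loomrfolof.

loomrfolof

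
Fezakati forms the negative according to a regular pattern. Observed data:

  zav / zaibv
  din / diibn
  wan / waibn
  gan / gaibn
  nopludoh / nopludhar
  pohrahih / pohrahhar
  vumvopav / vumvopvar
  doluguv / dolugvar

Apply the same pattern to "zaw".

zaibw

zav and vumvopav both end in -v yet inflect differently (zaibv, vumvopvar), so the final letter is not what conditions the rule; the number of vowels is.
"zaw" has 1 vowel. The stems with 1 vowel (zav → zaibv, din → diibn, wan → waibn) insert -ib- after the first vowel.
The other pattern: stems with 3 vowels delete the last vowel and add -ar.
So zaw → zaibw.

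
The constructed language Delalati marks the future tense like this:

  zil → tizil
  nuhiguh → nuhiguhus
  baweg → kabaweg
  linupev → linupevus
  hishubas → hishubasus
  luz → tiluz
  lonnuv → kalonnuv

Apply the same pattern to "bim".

lonnuv and linupev both end in -v yet inflect differently (kalonnuv, linupevus), so the final letter is not what conditions the rule; the number of vowels is.
"bim" has 1 vowel. The stems with 1 vowel (zil → tizil, luz → tiluz) add the prefix ti-.
The other patterns: stems with 2 vowels add the prefix ka-; stems with 3 vowels add -us.
So bim → tibim.

tibim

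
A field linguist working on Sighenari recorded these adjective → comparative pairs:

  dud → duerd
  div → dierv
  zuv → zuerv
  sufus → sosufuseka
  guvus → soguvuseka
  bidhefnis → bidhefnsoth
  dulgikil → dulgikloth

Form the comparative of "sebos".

soseboseka

sufus and bidhefnis both end in -s yet inflect differently (sosufuseka, bidhefnsoth), so the final letter is not what conditions the rule; the number of vowels is.
"sebos" has 2 vowels. The stems with 2 vowels (sufus → sosufuseka, guvus → soguvuseka) add so- … -eka around the stem.
So sebos → soseboseka.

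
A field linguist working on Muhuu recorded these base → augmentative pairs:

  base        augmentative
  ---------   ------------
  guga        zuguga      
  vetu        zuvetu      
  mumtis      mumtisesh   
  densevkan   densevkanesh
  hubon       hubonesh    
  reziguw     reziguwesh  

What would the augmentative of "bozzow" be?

guga and densevkan both have last vowel 'a' yet inflect differently (zuguga, densevkanesh), so the last vowel is not what conditions the rule; whether the stem ends in a vowel or a consonant is.
"bozzow" ends in a consonant. The stems ending in a consonant (mumtis → mumtisesh, densevkan → densevkanesh, hubon → hubonesh) add -esh.
The other pattern: stems ending in a vowel add the prefix zu-.
So bozzow → bozzowesh.

bozzowesh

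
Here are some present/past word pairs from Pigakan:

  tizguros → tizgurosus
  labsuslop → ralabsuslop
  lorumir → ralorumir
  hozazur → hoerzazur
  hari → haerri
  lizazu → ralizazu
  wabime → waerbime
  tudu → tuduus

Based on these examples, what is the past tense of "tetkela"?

tetkelaus

"tetkela" begins with t-. The stems beginning with t- (tudu → tuduus, tizguros → tizgurosus) add -us.
The other patterns: stems beginning with l- add the prefix ra-; stems beginning with h- or w- insert -er- after the first vowel.
So tetkela → tetkelaus.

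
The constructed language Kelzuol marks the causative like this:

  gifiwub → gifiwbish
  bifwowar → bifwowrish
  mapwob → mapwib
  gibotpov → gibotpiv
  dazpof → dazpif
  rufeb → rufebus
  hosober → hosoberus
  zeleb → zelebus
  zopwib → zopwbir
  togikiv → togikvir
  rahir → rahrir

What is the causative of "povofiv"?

povofvir

"povofiv" has last vowel 'i'. The stems whose last vowel is 'i' (zopwib → zopwbir, togikiv → togikvir, rahir → rahrir) delete the last vowel and add -ir.
The other patterns: stems whose last vowel is 'a' or 'u' delete the last vowel and add -ish; stems whose last vowel is 'o' change the last vowel to 'i'; stems whose last vowel is 'e' add -us.
So povofiv → povofvir.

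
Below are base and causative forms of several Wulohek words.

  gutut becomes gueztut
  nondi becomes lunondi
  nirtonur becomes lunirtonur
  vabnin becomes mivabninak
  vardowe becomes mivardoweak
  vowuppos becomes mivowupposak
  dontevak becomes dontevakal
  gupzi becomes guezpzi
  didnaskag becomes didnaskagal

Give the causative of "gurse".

nondi and gupzi both end in -i yet inflect differently (lunondi, guezpzi), so the final letter is not what conditions the rule; the first letter is.
"gurse" begins with g-. The stems beginning with g- (gutut → gueztut, gupzi → guezpzi) insert -ez- after the first vowel.
The other patterns: stems beginning with v- add mi- … -ak around the stem; stems beginning with n- add the prefix lu-; stems beginning with d- add -al.
So gurse → guezrse.

guezrse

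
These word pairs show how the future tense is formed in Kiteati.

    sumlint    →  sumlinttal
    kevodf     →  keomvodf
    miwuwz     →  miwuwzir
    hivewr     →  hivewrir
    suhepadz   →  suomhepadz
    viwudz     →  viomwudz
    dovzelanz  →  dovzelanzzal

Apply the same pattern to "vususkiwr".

vususkiwrir

dovzelanz and miwuwz both end in -z yet inflect differently (dovzelanzzal, miwuwzir), so the final letter is not what conditions the rule; the second-to-last letter is.
"vususkiwr" has second-to-last letter 'w'. The stems whose second-to-last letter is 'w' (miwuwz → miwuwzir, hivewr → hivewrir) add -ir.
The other patterns: stems whose second-to-last letter is 'n' double the final consonant and add -al; stems whose second-to-last letter is 'd' insert -om- after the first vowel.
So vususkiwr → vususkiwrir.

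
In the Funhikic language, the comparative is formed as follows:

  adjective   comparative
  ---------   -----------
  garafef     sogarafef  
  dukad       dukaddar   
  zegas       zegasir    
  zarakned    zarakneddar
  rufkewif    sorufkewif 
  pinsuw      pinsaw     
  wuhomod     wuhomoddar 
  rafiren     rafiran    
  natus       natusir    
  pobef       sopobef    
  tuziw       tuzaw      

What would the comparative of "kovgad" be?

kovgaddar

zarakned and garafef both have last vowel 'e' yet inflect differently (zarakneddar, sogarafef), so the last vowel is not what conditions the rule; the final letter is.
"kovgad" ends in -d. The stems ending in -d (wuhomod → wuhomoddar, dukad → dukaddar, zarakned → zarakneddar) double the final consonant and add -ar.
The other patterns: stems ending in -f add the prefix so-; stems ending in -s add -ir; stems ending in -n or -w change the last vowel to 'a'.
So kovgad → kovgaddar.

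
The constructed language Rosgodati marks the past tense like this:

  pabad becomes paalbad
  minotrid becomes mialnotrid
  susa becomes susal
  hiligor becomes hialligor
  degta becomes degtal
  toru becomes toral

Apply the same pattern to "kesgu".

kesgal

susa and pabad both have last vowel 'a' yet inflect differently (susal, paalbad), so the last vowel is not what conditions the rule; whether the stem ends in a vowel or a consonant is.
"kesgu" ends in a vowel. The stems ending in a vowel (susa → susal, degta → degtal, toru → toral) drop the final letter and add -al.
So kesgu → kesgal.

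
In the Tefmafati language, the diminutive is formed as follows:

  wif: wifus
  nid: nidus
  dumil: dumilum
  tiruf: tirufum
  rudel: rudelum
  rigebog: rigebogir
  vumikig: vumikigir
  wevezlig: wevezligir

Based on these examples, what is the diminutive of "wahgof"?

"wahgof" has 2 vowels. The stems with 2 vowels (dumil → dumilum, tiruf → tirufum, rudel → rudelum) add -um.
So wahgof → wahgofum.

wahgofum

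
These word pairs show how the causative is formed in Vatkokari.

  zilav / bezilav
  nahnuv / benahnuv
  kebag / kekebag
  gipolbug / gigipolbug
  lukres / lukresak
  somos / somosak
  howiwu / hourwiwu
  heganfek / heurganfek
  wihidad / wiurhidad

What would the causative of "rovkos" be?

rovkosak

zilav and kebag both have last vowel 'a' yet inflect differently (bezilav, kekebag), so the last vowel is not what conditions the rule; the final letter is.
"rovkos" ends in -s. The stems ending in -s (lukres → lukresak, somos → somosak) add -ak.
The other patterns: stems ending in -v add the prefix be-; stems ending in -g repeat the first consonant+vowel as a prefix; stems ending in -d, -k or -u insert -ur- after the first vowel.
So rovkos → rovkosak.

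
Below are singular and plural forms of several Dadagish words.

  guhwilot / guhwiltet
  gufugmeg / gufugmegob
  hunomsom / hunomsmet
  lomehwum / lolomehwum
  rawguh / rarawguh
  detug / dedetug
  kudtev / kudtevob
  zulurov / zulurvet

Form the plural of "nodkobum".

nonodkobum

gufugmeg and detug both end in -g yet inflect differently (gufugmegob, dedetug), so the final letter is not what conditions the rule; the last vowel is.
"nodkobum" has last vowel 'u'. The stems whose last vowel is 'u' (rawguh → rarawguh, detug → dedetug, lomehwum → lolomehwum) repeat the first consonant+vowel as a prefix.
So nodkobum → nonodkobum.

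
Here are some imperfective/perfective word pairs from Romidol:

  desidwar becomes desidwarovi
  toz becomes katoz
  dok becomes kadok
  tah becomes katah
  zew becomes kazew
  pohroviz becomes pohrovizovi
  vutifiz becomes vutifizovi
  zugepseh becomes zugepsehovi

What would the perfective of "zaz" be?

kazaz

pohroviz and toz both end in -z yet inflect differently (pohrovizovi, katoz), so the final letter is not what conditions the rule; the number of vowels is.
"zaz" has 1 vowel. The stems with 1 vowel (toz → katoz, zew → kazew, dok → kadok) add the prefix ka-.
The other pattern: stems with 3 vowels add -ovi.
So zaz → kazaz.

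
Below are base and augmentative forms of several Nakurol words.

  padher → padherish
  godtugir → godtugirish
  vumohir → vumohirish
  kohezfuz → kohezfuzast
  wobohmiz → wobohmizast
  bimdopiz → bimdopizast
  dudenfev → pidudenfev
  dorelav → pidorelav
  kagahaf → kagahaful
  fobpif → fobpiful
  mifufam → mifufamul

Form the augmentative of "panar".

godtugir and wobohmiz both have last vowel 'i' yet inflect differently (godtugirish, wobohmizast), so the last vowel is not what conditions the rule; the final letter is.
"panar" ends in -r. The stems ending in -r (padher → padherish, godtugir → godtugirish, vumohir → vumohirish) add -ish.
So panar → panarish.

panarish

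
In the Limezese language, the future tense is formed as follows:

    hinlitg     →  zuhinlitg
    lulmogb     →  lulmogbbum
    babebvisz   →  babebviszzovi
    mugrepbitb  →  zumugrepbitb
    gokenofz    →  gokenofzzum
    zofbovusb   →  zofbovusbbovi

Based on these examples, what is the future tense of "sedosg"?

"sedosg" has second-to-last letter 's'. The stems whose second-to-last letter is 's' (babebvisz → babebviszzovi, zofbovusb → zofbovusbbovi) double the final consonant and add -ovi.
So sedosg → sedosggovi.

sedosggovi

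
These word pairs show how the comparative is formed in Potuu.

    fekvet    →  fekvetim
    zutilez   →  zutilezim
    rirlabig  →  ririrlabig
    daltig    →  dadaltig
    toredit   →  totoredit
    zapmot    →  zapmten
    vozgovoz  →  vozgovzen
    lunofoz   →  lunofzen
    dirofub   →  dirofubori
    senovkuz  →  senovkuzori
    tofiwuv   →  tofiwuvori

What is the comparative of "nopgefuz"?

fekvet and toredit both end in -t yet inflect differently (fekvetim, totoredit), so the final letter is not what conditions the rule; the last vowel is.
"nopgefuz" has last vowel 'u'. The stems whose last vowel is 'u' (dirofub → dirofubori, senovkuz → senovkuzori, tofiwuv → tofiwuvori) add -ori.
The other patterns: stems whose last vowel is 'e' add -im; stems whose last vowel is 'i' repeat the first consonant+vowel as a prefix; stems whose last vowel is 'o' delete the last vowel and add -en.
So nopgefuz → nopgefuzori.

nopgefuzori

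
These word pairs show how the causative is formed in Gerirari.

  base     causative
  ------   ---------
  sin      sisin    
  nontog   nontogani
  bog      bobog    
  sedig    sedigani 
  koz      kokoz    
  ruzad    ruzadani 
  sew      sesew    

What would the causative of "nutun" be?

nutunani

nontog and bog both end in -g yet inflect differently (nontogani, bobog), so the final letter is not what conditions the rule; the number of vowels is.
"nutun" has 2 vowels. The stems with 2 vowels (ruzad → ruzadani, nontog → nontogani, sedig → sedigani) add -ani.
So nutun → nutunani.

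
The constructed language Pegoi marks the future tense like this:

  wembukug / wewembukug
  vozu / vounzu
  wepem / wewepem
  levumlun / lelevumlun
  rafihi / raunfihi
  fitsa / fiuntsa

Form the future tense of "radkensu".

raundkensu

wembukug and vozu both have last vowel 'u' yet inflect differently (wewembukug, vounzu), so the last vowel is not what conditions the rule; whether the stem ends in a vowel or a consonant is.
"radkensu" ends in a vowel. The stems ending in a vowel (fitsa → fiuntsa, vozu → vounzu, rafihi → raunfihi) insert -un- after the first vowel.
So radkensu → raundkensu.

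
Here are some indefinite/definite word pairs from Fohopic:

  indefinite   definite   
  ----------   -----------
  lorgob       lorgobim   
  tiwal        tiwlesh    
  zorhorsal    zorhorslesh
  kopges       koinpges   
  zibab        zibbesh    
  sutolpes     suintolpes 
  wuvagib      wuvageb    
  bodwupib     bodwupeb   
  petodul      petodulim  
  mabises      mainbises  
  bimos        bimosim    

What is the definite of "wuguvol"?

wuguvolim

bodwupib and lorgob both end in -b yet inflect differently (bodwupeb, lorgobim), so the final letter is not what conditions the rule; the last vowel is.
"wuguvol" has last vowel 'o'. The stems whose last vowel is 'o' (lorgob → lorgobim, bimos → bimosim) add -im.
The other patterns: stems whose last vowel is 'i' change the last vowel to 'e'; stems whose last vowel is 'e' insert -in- after the first vowel; stems whose last vowel is 'a' delete the last vowel and add -esh.
So wuguvol → wuguvolim.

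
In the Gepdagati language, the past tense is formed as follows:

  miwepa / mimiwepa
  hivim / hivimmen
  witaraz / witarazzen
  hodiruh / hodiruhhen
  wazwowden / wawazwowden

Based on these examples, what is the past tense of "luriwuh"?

miwepa and witaraz both have last vowel 'a' yet inflect differently (mimiwepa, witarazzen), so the last vowel is not what conditions the rule; the final letter is.
"luriwuh" ends in -h. The one such stem in the data (hodiruh → hodiruhhen) doubles the final consonant and adds -en (as do witaraz, hivim), so the same rule applies.
The other pattern: stems ending in -a or -n repeat the first consonant+vowel as a prefix.
So luriwuh → luriwuhhen.

luriwuhhen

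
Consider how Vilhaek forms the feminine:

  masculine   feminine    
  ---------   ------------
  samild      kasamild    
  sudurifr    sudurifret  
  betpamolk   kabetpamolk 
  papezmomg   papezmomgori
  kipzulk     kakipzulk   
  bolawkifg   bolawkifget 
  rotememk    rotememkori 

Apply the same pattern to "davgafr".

davgafret

"davgafr" has second-to-last letter 'f'. The stems whose second-to-last letter is 'f' (sudurifr → sudurifret, bolawkifg → bolawkifget) add -et.
The other patterns: stems whose second-to-last letter is 'l' add the prefix ka-; stems whose second-to-last letter is 'm' add -ori.
So davgafr → davgafret.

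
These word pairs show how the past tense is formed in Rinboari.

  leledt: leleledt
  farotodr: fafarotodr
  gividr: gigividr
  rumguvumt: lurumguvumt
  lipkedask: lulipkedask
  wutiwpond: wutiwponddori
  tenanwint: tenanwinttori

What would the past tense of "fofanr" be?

leledt and rumguvumt both end in -t yet inflect differently (leleledt, lurumguvumt), so the final letter is not what conditions the rule; the second-to-last letter is.
"fofanr" has second-to-last letter 'n'. The stems whose second-to-last letter is 'n' (wutiwpond → wutiwponddori, tenanwint → tenanwinttori) double the final consonant and add -ori.
The other patterns: stems whose second-to-last letter is 'd' repeat the first consonant+vowel as a prefix; stems whose second-to-last letter is 'm' or 's' add the prefix lu-.
So fofanr → fofanrrori.

fofanrrori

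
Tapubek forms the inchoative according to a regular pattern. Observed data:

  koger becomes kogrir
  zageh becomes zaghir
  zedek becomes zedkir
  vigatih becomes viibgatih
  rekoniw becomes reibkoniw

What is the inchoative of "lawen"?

"lawen" has last vowel 'e'. The stems whose last vowel is 'e' (koger → kogrir, zageh → zaghir, zedek → zedkir) delete the last vowel and add -ir.
So lawen → lawnir.

lawnir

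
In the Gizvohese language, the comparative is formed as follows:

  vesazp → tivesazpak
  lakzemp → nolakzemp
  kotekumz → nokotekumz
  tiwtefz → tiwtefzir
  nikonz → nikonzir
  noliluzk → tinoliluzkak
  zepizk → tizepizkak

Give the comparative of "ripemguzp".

tiripemguzpak

vesazp and lakzemp both end in -p yet inflect differently (tivesazpak, nolakzemp), so the final letter is not what conditions the rule; the second-to-last letter is.
"ripemguzp" has second-to-last letter 'z'. The stems whose second-to-last letter is 'z' (noliluzk → tinoliluzkak, vesazp → tivesazpak, zepizk → tizepizkak) add ti- … -ak around the stem.
The other patterns: stems whose second-to-last letter is 'm' add the prefix no-; stems whose second-to-last letter is 'f' or 'n' add -ir.
So ripemguzp → tiripemguzpak.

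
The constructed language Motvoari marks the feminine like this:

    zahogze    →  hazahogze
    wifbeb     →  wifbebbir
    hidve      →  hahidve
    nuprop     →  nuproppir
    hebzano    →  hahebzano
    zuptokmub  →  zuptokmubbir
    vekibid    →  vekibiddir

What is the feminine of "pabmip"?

wifbeb and hidve both have last vowel 'e' yet inflect differently (wifbebbir, hahidve), so the last vowel is not what conditions the rule; whether the stem ends in a vowel or a consonant is.
"pabmip" ends in a consonant. The stems ending in a consonant (nuprop → nuproppir, vekibid → vekibiddir, zuptokmub → zuptokmubbir) double the final consonant and add -ir.
The other pattern: stems ending in a vowel add the prefix ha-.
So pabmip → pabmippir.

pabmippir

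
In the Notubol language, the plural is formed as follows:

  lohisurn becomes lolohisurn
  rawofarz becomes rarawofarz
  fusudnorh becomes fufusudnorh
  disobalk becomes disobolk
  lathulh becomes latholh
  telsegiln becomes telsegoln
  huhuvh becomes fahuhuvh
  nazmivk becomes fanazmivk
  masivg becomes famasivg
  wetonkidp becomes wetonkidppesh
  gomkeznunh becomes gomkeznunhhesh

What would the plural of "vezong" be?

"vezong" has second-to-last letter 'n'. The one such stem in the data (gomkeznunh → gomkeznunhhesh) doubles the final consonant and adds -esh (as does wetonkidp), so the same rule applies.
The other patterns: stems whose second-to-last letter is 'r' repeat the first consonant+vowel as a prefix; stems whose second-to-last letter is 'l' change the last vowel to 'o'; stems whose second-to-last letter is 'v' add the prefix fa-.
So vezong → vezonggesh.

vezonggesh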